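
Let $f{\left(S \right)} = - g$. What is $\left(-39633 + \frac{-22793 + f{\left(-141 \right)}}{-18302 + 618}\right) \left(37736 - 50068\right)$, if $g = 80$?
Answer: $\frac{2160711606217}{4421} \approx 4.8874 \cdot 10^{8}$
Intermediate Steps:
$f{\left(S \right)} = -80$ ($f{\left(S \right)} = \left(-1\right) 80 = -80$)
$\left(-39633 + \frac{-22793 + f{\left(-141 \right)}}{-18302 + 618}\right) \left(37736 - 50068\right) = \left(-39633 + \frac{-22793 - 80}{-18302 + 618}\right) \left(37736 - 50068\right) = \left(-39633 - \frac{22873}{-17684}\right) \left(-12332\right) = \left(-39633 - - \frac{22873}{17684}\right) \left(-12332\right) = \left(-39633 + \frac{22873}{17684}\right) \left(-12332\right) = \left(- \frac{700847099}{17684}\right) \left(-12332\right) = \frac{2160711606217}{4421}$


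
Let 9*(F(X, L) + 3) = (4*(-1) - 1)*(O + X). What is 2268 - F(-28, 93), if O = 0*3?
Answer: 20299/9 ≈ 2255.4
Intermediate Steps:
O = 0
F(X, L) = -3 - 5*X/9 (F(X, L) = -3 + ((4*(-1) - 1)*(0 + X))/9 = -3 + ((-4 - 1)*X)/9 = -3 + (-5*X)/9 = -3 - 5*X/9)
2268 - F(-28, 93) = 2268 - (-3 - 5/9*(-28)) = 2268 - (-3 + 140/9) = 2268 - 1*113/9 = 2268 - 113/9 = 20299/9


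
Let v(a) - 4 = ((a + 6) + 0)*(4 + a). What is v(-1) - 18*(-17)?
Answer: 325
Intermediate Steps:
v(a) = 4 + (4 + a)*(6 + a) (v(a) = 4 + ((a + 6) + 0)*(4 + a) = 4 + ((6 + a) + 0)*(4 + a) = 4 + (6 + a)*(4 + a) = 4 + (4 + a)*(6 + a))
v(-1) - 18*(-17) = (28 + (-1)² + 10*(-1)) - 18*(-17) = (28 + 1 - 10) + 306 = 19 + 306 = 325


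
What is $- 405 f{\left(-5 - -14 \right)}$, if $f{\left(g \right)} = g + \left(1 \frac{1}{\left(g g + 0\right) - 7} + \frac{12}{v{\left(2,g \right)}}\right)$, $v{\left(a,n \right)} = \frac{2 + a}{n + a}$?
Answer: $- \frac{1259145}{74} \approx -17015.0$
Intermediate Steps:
$v{\left(a,n \right)} = \frac{2 + a}{a + n}$
$f{\left(g \right)} = 6 + \frac{1}{-7 + g^{2}} + 4 g$ ($f{\left(g \right)} = g + \left(1 \frac{1}{\left(g g + 0\right) - 7} + \frac{12}{\frac{1}{2 + g} \left(2 + 2\right)}\right) = g + \left(1 \frac{1}{\left(g^{2} + 0\right) - 7} + \frac{12}{\frac{1}{2 + g} 4}\right) = g + \left(1 \frac{1}{g^{2} - 7} + \frac{12}{4 \frac{1}{2 + g}}\right) = g + \left(1 \frac{1}{-7 + g^{2}} + 12 \left(\frac{1}{2} + \frac{g}{4}\right)\right) = g + \left(\frac{1}{-7 + g^{2}} + \left(6 + 3 g\right)\right) = g + \left(6 + \frac{1}{-7 + g^{2}} + 3 g\right) = 6 + \frac{1}{-7 + g^{2}} + 4 g$)
$- 405 f{\left(-5 - -14 \right)} = - 405 \frac{-41 - 28 \left(-5 - -14\right) + 4 \left(-5 - -14\right)^{3} + 6 \left(-5 - -14\right)^{2}}{-7 + \left(-5 - -14\right)^{2}} = - 405 \frac{-41 - 28 \left(-5 + 14\right) + 4 \left(-5 + 14\right)^{3} + 6 \left(-5 + 14\right)^{2}}{-7 + \left(-5 + 14\right)^{2}} = - 405 \frac{-41 - 252 + 4 \cdot 9^{3} + 6 \cdot 9^{2}}{-7 + 9^{2}} = - 405 \frac{-41 - 252 + 4 \cdot 729 + 6 \cdot 81}{-7 + 81} = - 405 \frac{-41 - 252 + 2916 + 486}{74} = - 405 \cdot \frac{1}{74} \cdot 3109 = \left(-405\right) \frac{3109}{74} = - \frac{1259145}{74}$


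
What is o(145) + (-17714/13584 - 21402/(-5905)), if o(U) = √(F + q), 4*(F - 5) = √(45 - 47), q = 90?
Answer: 93061799/40106760 + √(380 + I*√2)/2 ≈ 12.067 + 0.018137*I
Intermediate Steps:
F = 5 + I*√2/4 (F = 5 + √(45 - 47)/4 = 5 + √(-2)/4 = 5 + (I*√2)/4 = 5 + I*√2/4 ≈ 5.0 + 0.35355*I)
o(U) = √(95 + I*√2/4) (o(U) = √((5 + I*√2/4) + 90) = √(95 + I*√2/4))
o(145) + (-17714/13584 - 21402/(-5905)) = √(380 + I*√2)/2 + (-17714/13584 - 21402/(-5905)) = √(380 + I*√2)/2 + (-17714*1/13584 - 21402*(-1/5905)) = √(380 + I*√2)/2 + (-8857/6792 + 21402/5905) = √(380 + I*√2)/2 + 93061799/40106760 = 93061799/40106760 + √(380 + I*√2)/2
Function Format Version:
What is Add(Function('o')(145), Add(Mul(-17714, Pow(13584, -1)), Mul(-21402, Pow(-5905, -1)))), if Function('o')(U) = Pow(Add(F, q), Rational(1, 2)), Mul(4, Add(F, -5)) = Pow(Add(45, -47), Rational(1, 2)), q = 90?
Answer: Add(Rational(93061799, 40106760), Mul(Rational(1, 2), Pow(Add(380, Mul(I, Pow(2, Rational(1, 2)))), Rational(1, 2)))) ≈ Add(12.067, Mul(0.018137, I))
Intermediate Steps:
F = Add(5, Mul(Rational(1, 4), I, Pow(2, Rational(1, 2)))) (F = Add(5, Mul(Rational(1, 4), Pow(Add(45, -47), Rational(1, 2)))) = Add(5, Mul(Rational(1, 4), Pow(-2, Rational(1, 2)))) = Add(5, Mul(Rational(1, 4), Mul(I, Pow(2, Rational(1, 2))))) = Add(5, Mul(Rational(1, 4), I, Pow(2, Rational(1, 2)))) ≈ Add(5.0000, Mul(0.35355, I)))
Function('o')(U) = Pow(Add(95, Mul(Rational(1, 4), I, Pow(2, Rational(1, 2)))), Rational(1, 2)) (Function('o')(U) = Pow(Add(Add(5, Mul(Rational(1, 4), I, Pow(2, Rational(1, 2)))), 90), Rational(1, 2)) = Pow(Add(95, Mul(Rational(1, 4), I, Pow(2, Rational(1, 2)))), Rational(1, 2)))
Add(Function('o')(145), Add(Mul(-17714, Pow(13584, -1)), Mul(-21402, Pow(-5905, -1)))) = Add(Mul(Rational(1, 2), Pow(Add(380, Mul(I, Pow(2, Rational(1, 2)))), Rational(1, 2))), Add(Mul(-17714, Pow(13584, -1)), Mul(-21402, Pow(-5905, -1)))) = Add(Mul(Rational(1, 2), Pow(Add(380, Mul(I, Pow(2, Rational(1, 2)))), Rational(1, 2))), Add(Mul(-17714, Rational(1, 13584)), Mul(-21402, Rational(-1, 5905)))) = Add(Mul(Rational(1, 2), Pow(Add(380, Mul(I, Pow(2, Rational(1, 2)))), Rational(1, 2))), Add(Rational(-8857, 6792), Rational(21402, 5905))) = Add(Mul(Rational(1, 2), Pow(Add(380, Mul(I, Pow(2, Rational(1, 2)))), Rational(1, 2))), Rational(93061799, 40106760)) = Add(Rational(93061799, 40106760), Mul(Rational(1, 2), Pow(Add(380, Mul(I, Pow(2, Rational(1, 2)))), Rational(1, 2))))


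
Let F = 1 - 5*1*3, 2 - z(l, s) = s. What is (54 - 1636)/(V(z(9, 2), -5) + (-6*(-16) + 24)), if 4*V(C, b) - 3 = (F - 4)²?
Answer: -6328/807 ≈ -7.8414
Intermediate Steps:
z(l, s) = 2 - s
F = -14 (F = 1 - 5*3 = 1 - 1*15 = 1 - 15 = -14)
V(C, b) = 327/4 (V(C, b) = ¾ + (-14 - 4)²/4 = ¾ + (¼)*(-18)² = ¾ + (¼)*324 = ¾ + 81 = 327/4)
(54 - 1636)/(V(z(9, 2), -5) + (-6*(-16) + 24)) = (54 - 1636)/(327/4 + (-6*(-16) + 24)) = -1582/(327/4 + (96 + 24)) = -1582/(327/4 + 120) = -1582/807/4 = -1582*4/807 = -6328/807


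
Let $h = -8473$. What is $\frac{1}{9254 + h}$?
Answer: $\frac{1}{781} \approx 0.0012804$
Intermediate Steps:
$\frac{1}{9254 + h} = \frac{1}{9254 - 8473} = \frac{1}{781}$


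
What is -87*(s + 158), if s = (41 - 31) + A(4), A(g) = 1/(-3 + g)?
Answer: -14703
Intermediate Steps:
s = 11 (s = (41 - 31) + 1/(-3 + 4) = 10 + 1/1 = 10 + 1 = 11)
-87*(s + 158) = -87*(11 + 158) = -87*169 = -14703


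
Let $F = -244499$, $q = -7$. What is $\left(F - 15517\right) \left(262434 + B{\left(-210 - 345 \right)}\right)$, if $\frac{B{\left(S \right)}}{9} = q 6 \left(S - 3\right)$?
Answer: $-123080653728$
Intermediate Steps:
$B{\left(S \right)} = 1134 - 378 S$ ($B{\left(S \right)} = 9 \left(-7\right) 6 \left(S - 3\right) = 9 \left(- 42 \left(S - 3\right)\right) = 9 \left(- 42 \left(-3 + S\right)\right) = 9 \left(126 - 42 S\right) = 1134 - 378 S$)
$\left(F - 15517\right) \left(262434 + B{\left(-210 - 345 \right)}\right) = \left(-244499 - 15517\right) \left(262434 - \left(-1134 + 378 \left(-210 - 345\right)\right)\right) = - 260016 \left(262434 + \left(1134 - -209790\right)\right) = - 260016 \left(262434 + \left(1134 + 209790\right)\right) = - 260016 \left(262434 + 210924\right) = \left(-260016\right) 473358 = -123080653728$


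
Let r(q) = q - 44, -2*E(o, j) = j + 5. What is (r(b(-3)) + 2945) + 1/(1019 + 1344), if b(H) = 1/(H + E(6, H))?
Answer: 27417893/9452 ≈ 2900.8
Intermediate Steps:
E(o, j) = -5/2 - j/2 (E(o, j) = -(j + 5)/2 = -(5 + j)/2 = -5/2 - j/2)
b(H) = 1/(-5/2 + H/2) (b(H) = 1/(H + (-5/2 - H/2)) = 1/(-5/2 + H/2))
r(q) = -44 + q
(r(b(-3)) + 2945) + 1/(1019 + 1344) = ((-44 + 2/(-5 - 3)) + 2945) + 1/(1019 + 1344) = ((-44 + 2/(-8)) + 2945) + 1/2363 = ((-44 + 2*(-⅛)) + 2945) + 1/2363 = ((-44 - ¼) + 2945) + 1/2363 = (-177/4 + 2945) + 1/2363 = 11603/4 + 1/2363 = 27417893/9452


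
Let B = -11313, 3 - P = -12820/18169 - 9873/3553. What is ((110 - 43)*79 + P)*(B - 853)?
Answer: -378368501913514/5868587 ≈ -6.4474e+7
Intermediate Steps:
P = 418595368/64554457 (P = 3 - (-12820/18169 - 9873/3553) = 3 - 1*(-224931997/64554457) = 3 + 224931997/64554457 = 418595368/64554457 ≈ 6.4844)
((110 - 43)*79 + P)*(B - 853) = ((110 - 43)*79 + 418595368/64554457)*(-11313 - 853) = (67*79 + 418595368/64554457)*(-12166) = (5293 + 418595368/64554457)*(-12166) = (342105336269/64554457)*(-12166) = -378368501913514/5868587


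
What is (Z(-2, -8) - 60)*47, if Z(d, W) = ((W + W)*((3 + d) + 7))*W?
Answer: 45308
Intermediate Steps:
Z(d, W) = 2*W²*(10 + d) (Z(d, W) = ((2*W)*(10 + d))*W = (2*W*(10 + d))*W = 2*W²*(10 + d))
(Z(-2, -8) - 60)*47 = (2*(-8)²*(10 - 2) - 60)*47 = (2*64*8 - 60)*47 = (1024 - 60)*47 = 964*47 = 45308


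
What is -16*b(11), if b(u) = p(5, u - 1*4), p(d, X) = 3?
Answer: -48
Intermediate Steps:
b(u) = 3
-16*b(11) = -16*3 = -48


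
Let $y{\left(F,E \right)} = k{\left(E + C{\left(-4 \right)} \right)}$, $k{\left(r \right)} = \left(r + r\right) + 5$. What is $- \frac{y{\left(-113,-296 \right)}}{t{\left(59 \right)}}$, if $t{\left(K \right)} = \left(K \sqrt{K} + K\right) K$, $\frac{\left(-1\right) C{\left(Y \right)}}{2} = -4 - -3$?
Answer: $- \frac{583}{201898} + \frac{583 \sqrt{59}}{201898} \approx 0.019292$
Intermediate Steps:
$C{\left(Y \right)} = 2$ ($C{\left(Y \right)} = - 2 \left(-4 - -3\right) = - 2 \left(-4 + 3\right) = \left(-2\right) \left(-1\right) = 2$)
$k{\left(r \right)} = 5 + 2 r$ ($k{\left(r \right)} = 2 r + 5 = 5 + 2 r$)
$y{\left(F,E \right)} = 9 + 2 E$ ($y{\left(F,E \right)} = 5 + 2 \left(E + 2\right) = 5 + 2 \left(2 + E\right) = 5 + \left(4 + 2 E\right) = 9 + 2 E$)
$t{\left(K \right)} = K \left(K + K^{\frac{3}{2}}\right)$ ($t{\left(K \right)} = \left(K^{\frac{3}{2}} + K\right) K = \left(K + K^{\frac{3}{2}}\right) K = K \left(K + K^{\frac{3}{2}}\right)$)
$- \frac{y{\left(-113,-296 \right)}}{t{\left(59 \right)}} = - \frac{9 + 2 \left(-296\right)}{59^{2} + 59^{\frac{5}{2}}} = - \frac{9 - 592}{3481 + 3481 \sqrt{59}} = - \frac{-583}{3481 + 3481 \sqrt{59}} = \frac{583}{3481 + 3481 \sqrt{59}}$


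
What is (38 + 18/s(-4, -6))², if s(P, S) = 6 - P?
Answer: 39601/25 ≈ 1584.0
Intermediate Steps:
(38 + 18/s(-4, -6))² = (38 + 18/(6 - 1*(-4)))² = (38 + 18/(6 + 4))² = (38 + 18/10)² = (38 + 18*(⅒))² = (38 + 9/5)² = (199/5)² = 39601/25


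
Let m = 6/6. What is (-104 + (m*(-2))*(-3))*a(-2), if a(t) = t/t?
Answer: -98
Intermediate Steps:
a(t) = 1
m = 1 (m = 6*(⅙) = 1)
(-104 + (m*(-2))*(-3))*a(-2) = (-104 + (1*(-2))*(-3))*1 = (-104 - 2*(-3))*1 = (-104 + 6)*1 = -98*1 = -98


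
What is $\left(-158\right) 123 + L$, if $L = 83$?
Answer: $-19351$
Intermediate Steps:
$\left(-158\right) 123 + L = \left(-158\right) 123 + 83 = -19434 + 83 = -19351$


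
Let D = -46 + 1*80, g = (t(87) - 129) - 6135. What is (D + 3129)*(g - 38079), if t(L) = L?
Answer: -139981728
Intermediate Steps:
g = -6177 (g = (87 - 129) - 6135 = -42 - 6135 = -6177)
D = 34 (D = -46 + 80 = 34)
(D + 3129)*(g - 38079) = (34 + 3129)*(-6177 - 38079) = 3163*(-44256) = -139981728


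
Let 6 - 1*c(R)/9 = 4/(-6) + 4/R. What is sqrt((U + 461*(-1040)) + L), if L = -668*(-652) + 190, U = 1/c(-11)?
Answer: 7*I*sqrt(108039558)/348 ≈ 209.08*I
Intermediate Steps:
c(R) = 60 - 36/R (c(R) = 54 - 9*(4/(-6) + 4/R) = 54 - 9*(4*(-1/6) + 4/R) = 54 - 9*(-2/3 + 4/R) = 54 + (6 - 36/R) = 60 - 36/R)
U = 11/696 (U = 1/(60 - 36/(-11)) = 1/(60 - 36*(-1/11)) = 1/(60 + 36/11) = 1/(696/11) = 11/696 ≈ 0.015805)
L = 435726 (L = 435536 + 190 = 435726)
sqrt((U + 461*(-1040)) + L) = sqrt((11/696 + 461*(-1040)) + 435726) = sqrt((11/696 - 479440) + 435726) = sqrt(-333690229/696 + 435726) = sqrt(-30424933/696) = 7*I*sqrt(108039558)/348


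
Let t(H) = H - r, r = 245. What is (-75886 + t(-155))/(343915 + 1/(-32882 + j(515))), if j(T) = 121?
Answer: -1249602823/5633499657 ≈ -0.22182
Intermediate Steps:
t(H) = -245 + H (t(H) = H - 1*245 = H - 245 = -245 + H)
(-75886 + t(-155))/(343915 + 1/(-32882 + j(515))) = (-75886 + (-245 - 155))/(343915 + 1/(-32882 + 121)) = (-75886 - 400)/(343915 + 1/(-32761)) = -76286/(343915 - 1/32761) = -76286/11266999314/32761 = -76286*32761/11266999314 = -1249602823/5633499657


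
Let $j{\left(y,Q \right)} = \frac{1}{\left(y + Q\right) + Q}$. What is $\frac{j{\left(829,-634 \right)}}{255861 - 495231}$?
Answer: $\frac{1}{105083430} \approx 9.5162 \cdot 10^{-9}$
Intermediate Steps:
$j{\left(y,Q \right)} = \frac{1}{y + 2 Q}$ ($j{\left(y,Q \right)} = \frac{1}{\left(Q + y\right) + Q} = \frac{1}{y + 2 Q}$)
$\frac{j{\left(829,-634 \right)}}{255861 - 495231} = \frac{1}{\left(829 + 2 \left(-634\right)\right) \left(255861 - 495231\right)} = \frac{1}{\left(829 - 1268\right) \left(-239370\right)} = \frac{1}{-439} \left(- \frac{1}{239370}\right) = \left(- \frac{1}{439}\right) \left(- \frac{1}{239370}\right) = \frac{1}{105083430}$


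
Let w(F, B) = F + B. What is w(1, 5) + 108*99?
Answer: 10698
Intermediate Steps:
w(F, B) = B + F
w(1, 5) + 108*99 = (5 + 1) + 108*99 = 6 + 10692 = 10698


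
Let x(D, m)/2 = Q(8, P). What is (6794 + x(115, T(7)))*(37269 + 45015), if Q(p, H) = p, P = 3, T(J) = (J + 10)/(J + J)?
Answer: 560354040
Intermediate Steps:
T(J) = (10 + J)/(2*J) (T(J) = (10 + J)/((2*J)) = (10 + J)*(1/(2*J)) = (10 + J)/(2*J))
x(D, m) = 16 (x(D, m) = 2*8 = 16)
(6794 + x(115, T(7)))*(37269 + 45015) = (6794 + 16)*(37269 + 45015) = 6810*82284 = 560354040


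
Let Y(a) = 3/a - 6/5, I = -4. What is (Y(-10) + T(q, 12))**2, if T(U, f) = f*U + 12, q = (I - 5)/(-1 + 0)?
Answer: 56169/4 ≈ 14042.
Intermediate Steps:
Y(a) = -6/5 + 3/a (Y(a) = 3/a - 6*1/5 = 3/a - 6/5 = -6/5 + 3/a)
q = 9 (q = (-4 - 5)/(-1 + 0) = -9/(-1) = -9*(-1) = 9)
T(U, f) = 12 + U*f (T(U, f) = U*f + 12 = 12 + U*f)
(Y(-10) + T(q, 12))**2 = ((-6/5 + 3/(-10)) + (12 + 9*12))**2 = ((-6/5 + 3*(-1/10)) + (12 + 108))**2 = ((-6/5 - 3/10) + 120)**2 = (-3/2 + 120)**2 = (237/2)**2 = 56169/4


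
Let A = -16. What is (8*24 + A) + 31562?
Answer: 31738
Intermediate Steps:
(8*24 + A) + 31562 = (8*24 - 16) + 31562 = (192 - 16) + 31562 = 176 + 31562 = 31738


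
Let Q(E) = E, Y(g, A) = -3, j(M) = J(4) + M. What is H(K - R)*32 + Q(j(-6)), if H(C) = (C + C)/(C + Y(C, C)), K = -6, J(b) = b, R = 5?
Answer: 338/7 ≈ 48.286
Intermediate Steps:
j(M) = 4 + M
H(C) = 2*C/(-3 + C) (H(C) = (C + C)/(C - 3) = (2*C)/(-3 + C) = 2*C/(-3 + C))
H(K - R)*32 + Q(j(-6)) = (2*(-6 - 1*5)/(-3 + (-6 - 1*5)))*32 + (4 - 6) = (2*(-6 - 5)/(-3 + (-6 - 5)))*32 - 2 = (2*(-11)/(-3 - 11))*32 - 2 = (2*(-11)/(-14))*32 - 2 = (2*(-11)*(-1/14))*32 - 2 = (11/7)*32 - 2 = 352/7 - 2 = 338/7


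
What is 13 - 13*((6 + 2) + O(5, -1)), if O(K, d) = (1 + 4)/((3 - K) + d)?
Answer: -208/3 ≈ -69.333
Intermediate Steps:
O(K, d) = 5/(3 + d - K)
13 - 13*((6 + 2) + O(5, -1)) = 13 - 13*((6 + 2) + 5/(3 - 1 - 1*5)) = 13 - 13*(8 + 5/(3 - 1 - 5)) = 13 - 13*(8 + 5/(-3)) = 13 - 13*(8 + 5*(-⅓)) = 13 - 13*(8 - 5/3) = 13 - 13*19/3 = 13 - 247/3 = -208/3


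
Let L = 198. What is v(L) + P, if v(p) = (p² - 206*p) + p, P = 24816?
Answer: 23430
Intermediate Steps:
v(p) = p² - 205*p
v(L) + P = 198*(-205 + 198) + 24816 = 198*(-7) + 24816 = -1386 + 24816 = 23430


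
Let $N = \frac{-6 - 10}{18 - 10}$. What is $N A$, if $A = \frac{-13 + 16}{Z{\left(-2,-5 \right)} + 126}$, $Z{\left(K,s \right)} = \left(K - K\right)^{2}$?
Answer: $- \frac{1}{21} \approx -0.047619$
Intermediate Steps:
$N = -2$ ($N = - \frac{16}{8} = \left(-16\right) \frac{1}{8} = -2$)
$Z{\left(K,s \right)} = 0$ ($Z{\left(K,s \right)} = 0^{2} = 0$)
$A = \frac{1}{42}$ ($A = \frac{-13 + 16}{0 + 126} = \frac{3}{126} = 3 \cdot \frac{1}{126} = \frac{1}{42} \approx 0.02381$)
$N A = \left(-2\right) \frac{1}{42} = - \frac{1}{21}$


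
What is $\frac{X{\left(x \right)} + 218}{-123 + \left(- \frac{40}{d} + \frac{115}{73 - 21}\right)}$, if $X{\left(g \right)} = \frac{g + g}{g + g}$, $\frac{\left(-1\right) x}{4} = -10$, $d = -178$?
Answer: $- \frac{1013532}{557969} \approx -1.8165$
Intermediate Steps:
$x = 40$ ($x = \left(-4\right) \left(-10\right) = 40$)
$X{\left(g \right)} = 1$ ($X{\left(g \right)} = \frac{2 g}{2 g} = 2 g \frac{1}{2 g} = 1$)
$\frac{X{\left(x \right)} + 218}{-123 + \left(- \frac{40}{d} + \frac{115}{73 - 21}\right)} = \frac{1 + 218}{-123 - \left(- \frac{20}{89} - \frac{115}{73 - 21}\right)} = \frac{219}{-123 - \left(- \frac{20}{89} - \frac{115}{52}\right)} = \frac{219}{-123 + \left(\frac{20}{89} + 115 \cdot \frac{1}{52}\right)} = \frac{219}{-123 + \left(\frac{20}{89} + \frac{115}{52}\right)} = \frac{219}{-123 + \frac{11275}{4628}} = \frac{219}{- \frac{557969}{4628}} = 219 \left(- \frac{4628}{557969}\right) = - \frac{1013532}{557969}$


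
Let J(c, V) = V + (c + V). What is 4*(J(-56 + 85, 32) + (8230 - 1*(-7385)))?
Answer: 62832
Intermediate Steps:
J(c, V) = c + 2*V (J(c, V) = V + (V + c) = c + 2*V)
4*(J(-56 + 85, 32) + (8230 - 1*(-7385))) = 4*(((-56 + 85) + 2*32) + (8230 - 1*(-7385))) = 4*((29 + 64) + (8230 + 7385)) = 4*(93 + 15615) = 4*15708 = 62832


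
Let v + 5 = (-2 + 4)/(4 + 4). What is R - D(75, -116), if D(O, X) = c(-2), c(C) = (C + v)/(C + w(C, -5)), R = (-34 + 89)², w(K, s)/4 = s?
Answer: 266173/88 ≈ 3024.7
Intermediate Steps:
w(K, s) = 4*s
v = -19/4 (v = -5 + (-2 + 4)/(4 + 4) = -5 + 2/8 = -5 + 2*(⅛) = -5 + ¼ = -19/4 ≈ -4.7500)
R = 3025 (R = 55² = 3025)
c(C) = (-19/4 + C)/(-20 + C) (c(C) = (C - 19/4)/(C + 4*(-5)) = (-19/4 + C)/(C - 20) = (-19/4 + C)/(-20 + C))
D(O, X) = 27/88 (D(O, X) = (-19/4 - 2)/(-20 - 2) = -27/4/(-22) = -1/22*(-27/4) = 27/88)
R - D(75, -116) = 3025 - 1*27/88 = 3025 - 27/88 = 266173/88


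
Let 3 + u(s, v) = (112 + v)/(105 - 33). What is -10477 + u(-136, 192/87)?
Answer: -303874/29 ≈ -10478.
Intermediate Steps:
u(s, v) = -13/9 + v/72 (u(s, v) = -3 + (112 + v)/(105 - 33) = -3 + (112 + v)/72 = -3 + (112 + v)*(1/72) = -3 + (14/9 + v/72) = -13/9 + v/72)
-10477 + u(-136, 192/87) = -10477 + (-13/9 + (192/87)/72) = -10477 + (-13/9 + (192*(1/87))/72) = -10477 + (-13/9 + (1/72)*(64/29)) = -10477 + (-13/9 + 8/261) = -10477 - 41/29 = -303874/29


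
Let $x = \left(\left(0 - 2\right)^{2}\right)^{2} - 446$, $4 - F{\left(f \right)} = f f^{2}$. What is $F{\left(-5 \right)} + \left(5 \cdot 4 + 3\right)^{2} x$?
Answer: $-227341$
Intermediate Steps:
$F{\left(f \right)} = 4 - f^{3}$ ($F{\left(f \right)} = 4 - f f^{2} = 4 - f^{3}$)
$x = -430$ ($x = \left(\left(-2\right)^{2}\right)^{2} - 446 = 4^{2} - 446 = 16 - 446 = -430$)
$F{\left(-5 \right)} + \left(5 \cdot 4 + 3\right)^{2} x = \left(4 - \left(-5\right)^{3}\right) + \left(5 \cdot 4 + 3\right)^{2} \left(-430\right) = \left(4 - -125\right) + \left(20 + 3\right)^{2} \left(-430\right) = \left(4 + 125\right) + 23^{2} \left(-430\right) = 129 + 529 \left(-430\right) = 129 - 227470 = -227341$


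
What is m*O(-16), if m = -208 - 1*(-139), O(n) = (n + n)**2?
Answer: -70656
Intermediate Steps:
O(n) = 4*n**2 (O(n) = (2*n)**2 = 4*n**2)
m = -69 (m = -208 + 139 = -69)
m*O(-16) = -276*(-16)**2 = -276*256 = -69*1024 = -70656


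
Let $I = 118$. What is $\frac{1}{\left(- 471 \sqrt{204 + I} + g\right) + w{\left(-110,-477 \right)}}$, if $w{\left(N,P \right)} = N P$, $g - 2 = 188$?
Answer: $\frac{26330}{1350821399} + \frac{471 \sqrt{322}}{2701642798} \approx 2.262 \cdot 10^{-5}$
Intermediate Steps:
$g = 190$ ($g = 2 + 188 = 190$)
$\frac{1}{\left(- 471 \sqrt{204 + I} + g\right) + w{\left(-110,-477 \right)}} = \frac{1}{\left(- 471 \sqrt{204 + 118} + 190\right) - -52470} = \frac{1}{\left(- 471 \sqrt{322} + 190\right) + 52470} = \frac{1}{\left(190 - 471 \sqrt{322}\right) + 52470} = \frac{1}{52660 - 471 \sqrt{322}}$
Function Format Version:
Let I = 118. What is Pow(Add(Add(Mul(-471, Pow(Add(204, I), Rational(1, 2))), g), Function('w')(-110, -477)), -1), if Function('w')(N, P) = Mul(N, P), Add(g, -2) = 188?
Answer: Add(Rational(26330, 1350821399), Mul(Rational(471, 2701642798), Pow(322, Rational(1, 2)))) ≈ 2.2620e-5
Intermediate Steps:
g = 190 (g = Add(2, 188) = 190)
Pow(Add(Add(Mul(-471, Pow(Add(204, I), Rational(1, 2))), g), Function('w')(-110, -477)), -1) = Pow(Add(Add(Mul(-471, Pow(Add(204, 118), Rational(1, 2))), 190), Mul(-110, -477)), -1) = Pow(Add(Add(Mul(-471, Pow(322, Rational(1, 2))), 190), 52470), -1) = Pow(Add(Add(190, Mul(-471, Pow(322, Rational(1, 2)))), 52470), -1) = Pow(Add(52660, Mul(-471, Pow(322, Rational(1, 2)))), -1)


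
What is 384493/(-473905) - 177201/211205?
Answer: -33036656794/20018221105 ≈ -1.6503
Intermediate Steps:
384493/(-473905) - 177201/211205 = 384493*(-1/473905) - 177201*1/211205 = -384493/473905 - 177201/211205 = -33036656794/20018221105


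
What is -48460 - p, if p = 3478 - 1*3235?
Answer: -48703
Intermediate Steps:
p = 243 (p = 3478 - 3235 = 243)
-48460 - p = -48460 - 1*243 = -48460 - 243 = -48703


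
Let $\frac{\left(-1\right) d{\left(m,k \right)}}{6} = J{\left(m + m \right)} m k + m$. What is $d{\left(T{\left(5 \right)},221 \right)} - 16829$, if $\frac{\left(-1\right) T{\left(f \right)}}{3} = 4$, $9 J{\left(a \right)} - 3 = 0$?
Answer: $-11453$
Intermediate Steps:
$J{\left(a \right)} = \frac{1}{3}$ ($J{\left(a \right)} = \frac{1}{3} + \frac{1}{9} \cdot 0 = \frac{1}{3} + 0 = \frac{1}{3}$)
$T{\left(f \right)} = -12$ ($T{\left(f \right)} = \left(-3\right) 4 = -12$)
$d{\left(m,k \right)} = - 6 m - 2 k m$ ($d{\left(m,k \right)} = - 6 \left(\frac{m}{3} k + m\right) = - 6 \left(\frac{k m}{3} + m\right) = - 6 \left(m + \frac{k m}{3}\right) = - 6 m - 2 k m$)
$d{\left(T{\left(5 \right)},221 \right)} - 16829 = \left(-2\right) \left(-12\right) \left(3 + 221\right) - 16829 = \left(-2\right) \left(-12\right) 224 - 16829 = 5376 - 16829 = -11453$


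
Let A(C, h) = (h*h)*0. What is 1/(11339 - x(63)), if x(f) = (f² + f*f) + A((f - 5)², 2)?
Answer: 1/3401 ≈ 0.00029403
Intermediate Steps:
A(C, h) = 0 (A(C, h) = h²*0 = 0)
x(f) = 2*f² (x(f) = (f² + f*f) + 0 = (f² + f²) + 0 = 2*f² + 0 = 2*f²)
1/(11339 - x(63)) = 1/(11339 - 2*63²) = 1/(11339 - 2*3969) = 1/(11339 - 1*7938) = 1/(11339 - 7938) = 1/3401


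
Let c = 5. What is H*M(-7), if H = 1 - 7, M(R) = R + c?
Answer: 12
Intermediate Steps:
M(R) = 5 + R (M(R) = R + 5 = 5 + R)
H = -6
H*M(-7) = -6*(5 - 7) = -6*(-2) = 12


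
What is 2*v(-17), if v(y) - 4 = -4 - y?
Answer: 34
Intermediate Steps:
v(y) = -y (v(y) = 4 + (-4 - y) = -y)
2*v(-17) = 2*(-1*(-17)) = 2*17 = 34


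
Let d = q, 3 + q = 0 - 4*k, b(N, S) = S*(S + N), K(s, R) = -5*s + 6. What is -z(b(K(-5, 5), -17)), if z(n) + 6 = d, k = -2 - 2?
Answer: -7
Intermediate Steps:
K(s, R) = 6 - 5*s
b(N, S) = S*(N + S)
k = -4
q = 13 (q = -3 + (0 - 4*(-4)) = -3 + (0 + 16) = -3 + 16 = 13)
d = 13
z(n) = 7 (z(n) = -6 + 13 = 7)
-z(b(K(-5, 5), -17)) = -1*7 = -7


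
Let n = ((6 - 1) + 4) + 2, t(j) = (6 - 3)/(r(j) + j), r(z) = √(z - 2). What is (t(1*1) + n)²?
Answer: 154 - 75*I/2 ≈ 154.0 - 37.5*I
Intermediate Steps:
r(z) = √(-2 + z)
t(j) = 3/(j + √(-2 + j)) (t(j) = (6 - 3)/(√(-2 + j) + j) = 3/(j + √(-2 + j)))
n = 11 (n = (5 + 4) + 2 = 9 + 2 = 11)
(t(1*1) + n)² = (3/(1*1 + √(-2 + 1*1)) + 11)² = (3/(1 + √(-2 + 1)) + 11)² = (3/(1 + √(-1)) + 11)² = (3/(1 + I) + 11)² = (3*((1 - I)/2) + 11)² = (3*(1 - I)/2 + 11)² = (11 + 3*(1 - I)/2)²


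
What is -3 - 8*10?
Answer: -83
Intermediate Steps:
-3 - 8*10 = -3 - 80 = -83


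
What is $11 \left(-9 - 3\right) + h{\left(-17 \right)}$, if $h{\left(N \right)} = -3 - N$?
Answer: $-118$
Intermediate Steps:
$11 \left(-9 - 3\right) + h{\left(-17 \right)} = 11 \left(-9 - 3\right) - -14 = 11 \left(-12\right) + \left(-3 + 17\right) = -132 + 14 = -118$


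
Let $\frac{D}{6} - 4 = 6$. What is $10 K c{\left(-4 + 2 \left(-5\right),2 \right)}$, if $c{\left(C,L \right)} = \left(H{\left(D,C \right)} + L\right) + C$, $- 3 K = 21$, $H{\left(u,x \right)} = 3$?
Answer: $630$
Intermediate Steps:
$D = 60$ ($D = 24 + 6 \cdot 6 = 24 + 36 = 60$)
$K = -7$ ($K = \left(- \frac{1}{3}\right) 21 = -7$)
$c{\left(C,L \right)} = 3 + C + L$ ($c{\left(C,L \right)} = \left(3 + L\right) + C = 3 + C + L$)
$10 K c{\left(-4 + 2 \left(-5\right),2 \right)} = 10 \left(-7\right) \left(3 + \left(-4 + 2 \left(-5\right)\right) + 2\right) = - 70 \left(3 - 14 + 2\right) = \left(-70\right) \left(-9\right) = 630$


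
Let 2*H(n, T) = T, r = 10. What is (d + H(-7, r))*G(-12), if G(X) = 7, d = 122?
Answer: 889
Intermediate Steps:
H(n, T) = T/2
(d + H(-7, r))*G(-12) = (122 + (½)*10)*7 = (122 + 5)*7 = 127*7 = 889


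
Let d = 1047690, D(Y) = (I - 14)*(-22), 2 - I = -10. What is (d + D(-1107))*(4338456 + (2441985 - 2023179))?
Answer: 4984345144308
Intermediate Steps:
I = 12 (I = 2 - 1*(-10) = 2 + 10 = 12)
D(Y) = 44 (D(Y) = (12 - 14)*(-22) = -2*(-22) = 44)
(d + D(-1107))*(4338456 + (2441985 - 2023179)) = (1047690 + 44)*(4338456 + (2441985 - 2023179)) = 1047734*(4338456 + 418806) = 1047734*4757262 = 4984345144308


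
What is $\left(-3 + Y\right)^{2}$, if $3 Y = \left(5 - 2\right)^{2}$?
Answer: $0$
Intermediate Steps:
$Y = 3$ ($Y = \frac{\left(5 - 2\right)^{2}}{3} = \frac{3^{2}}{3} = \frac{1}{3} \cdot 9 = 3$)
$\left(-3 + Y\right)^{2} = \left(-3 + 3\right)^{2} = 0^{2} = 0$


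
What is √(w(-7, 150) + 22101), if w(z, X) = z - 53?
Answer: 3*√2449 ≈ 148.46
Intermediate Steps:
w(z, X) = -53 + z
√(w(-7, 150) + 22101) = √((-53 - 7) + 22101) = √(-60 + 22101) = √22041 = 3*√2449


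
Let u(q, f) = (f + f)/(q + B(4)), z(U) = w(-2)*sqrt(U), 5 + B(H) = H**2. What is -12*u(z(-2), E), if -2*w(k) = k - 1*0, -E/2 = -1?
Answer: -176/41 + 16*I*sqrt(2)/41 ≈ -4.2927 + 0.55189*I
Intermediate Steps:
E = 2 (E = -2*(-1) = 2)
w(k) = -k/2 (w(k) = -(k - 1*0)/2 = -(k + 0)/2 = -k/2)
B(H) = -5 + H**2
z(U) = sqrt(U) (z(U) = (-1/2*(-2))*sqrt(U) = 1*sqrt(U) = sqrt(U))
u(q, f) = 2*f/(11 + q) (u(q, f) = (f + f)/(q + (-5 + 4**2)) = (2*f)/(q + (-5 + 16)) = (2*f)/(q + 11) = (2*f)/(11 + q) = 2*f/(11 + q))
-12*u(z(-2), E) = -24*2/(11 + sqrt(-2)) = -24*2/(11 + I*sqrt(2)) = -48/(11 + I*sqrt(2))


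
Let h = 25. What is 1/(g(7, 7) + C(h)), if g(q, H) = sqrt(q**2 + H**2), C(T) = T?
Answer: 25/527 - 7*sqrt(2)/527 ≈ 0.028654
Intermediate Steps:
g(q, H) = sqrt(H**2 + q**2)
1/(g(7, 7) + C(h)) = 1/(sqrt(7**2 + 7**2) + 25) = 1/(sqrt(49 + 49) + 25) = 1/(sqrt(98) + 25) = 1/(7*sqrt(2) + 25) = 1/(25 + 7*sqrt(2))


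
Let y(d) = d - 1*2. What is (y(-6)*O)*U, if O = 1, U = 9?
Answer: -72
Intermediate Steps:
y(d) = -2 + d (y(d) = d - 2 = -2 + d)
(y(-6)*O)*U = ((-2 - 6)*1)*9 = -8*1*9 = -8*9 = -72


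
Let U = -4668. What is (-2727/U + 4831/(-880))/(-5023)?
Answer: 1679279/1719473360 ≈ 0.00097662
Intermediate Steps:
(-2727/U + 4831/(-880))/(-5023) = (-2727/(-4668) + 4831/(-880))/(-5023) = (-2727*(-1/4668) + 4831*(-1/880))*(-1/5023) = (909/1556 - 4831/880)*(-1/5023) = -1679279/342320*(-1/5023) = 1679279/1719473360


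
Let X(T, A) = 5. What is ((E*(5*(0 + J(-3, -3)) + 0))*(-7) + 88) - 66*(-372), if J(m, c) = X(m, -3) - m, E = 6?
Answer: 22960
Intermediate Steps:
J(m, c) = 5 - m
((E*(5*(0 + J(-3, -3)) + 0))*(-7) + 88) - 66*(-372) = ((6*(5*(0 + (5 - 1*(-3))) + 0))*(-7) + 88) - 66*(-372) = ((6*(5*(0 + (5 + 3)) + 0))*(-7) + 88) - 1*(-24552) = ((6*(5*(0 + 8) + 0))*(-7) + 88) + 24552 = ((6*(5*8 + 0))*(-7) + 88) + 24552 = ((6*(40 + 0))*(-7) + 88) + 24552 = ((6*40)*(-7) + 88) + 24552 = (240*(-7) + 88) + 24552 = (-1680 + 88) + 24552 = -1592 + 24552 = 22960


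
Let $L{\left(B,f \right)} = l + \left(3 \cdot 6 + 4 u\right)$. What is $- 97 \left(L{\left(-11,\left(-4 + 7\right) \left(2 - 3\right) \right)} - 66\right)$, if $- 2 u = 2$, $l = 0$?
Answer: $5044$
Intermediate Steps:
$u = -1$ ($u = \left(- \frac{1}{2}\right) 2 = -1$)
$L{\left(B,f \right)} = 14$ ($L{\left(B,f \right)} = 0 + \left(3 \cdot 6 + 4 \left(-1\right)\right) = 0 + \left(18 - 4\right) = 0 + 14 = 14$)
$- 97 \left(L{\left(-11,\left(-4 + 7\right) \left(2 - 3\right) \right)} - 66\right) = - 97 \left(14 - 66\right) = \left(-97\right) \left(-52\right) = 5044$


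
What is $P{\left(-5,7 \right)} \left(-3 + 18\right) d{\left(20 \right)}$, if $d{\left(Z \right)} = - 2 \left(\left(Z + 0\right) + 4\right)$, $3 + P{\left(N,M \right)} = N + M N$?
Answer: $30960$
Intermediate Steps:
$P{\left(N,M \right)} = -3 + N + M N$ ($P{\left(N,M \right)} = -3 + \left(N + M N\right) = -3 + N + M N$)
$d{\left(Z \right)} = -8 - 2 Z$ ($d{\left(Z \right)} = - 2 \left(Z + 4\right) = - 2 \left(4 + Z\right) = -8 - 2 Z$)
$P{\left(-5,7 \right)} \left(-3 + 18\right) d{\left(20 \right)} = \left(-3 - 5 + 7 \left(-5\right)\right) \left(-3 + 18\right) \left(-8 - 40\right) = \left(-3 - 5 - 35\right) 15 \left(-8 - 40\right) = \left(-43\right) 15 \left(-48\right) = \left(-645\right) \left(-48\right) = 30960$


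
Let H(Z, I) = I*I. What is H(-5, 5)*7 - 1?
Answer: 174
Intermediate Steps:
H(Z, I) = I²
H(-5, 5)*7 - 1 = 5²*7 - 1 = 25*7 - 1 = 175 - 1 = 174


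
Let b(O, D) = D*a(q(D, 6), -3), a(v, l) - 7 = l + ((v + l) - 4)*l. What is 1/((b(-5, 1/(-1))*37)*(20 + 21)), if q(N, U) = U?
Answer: -1/10619 ≈ -9.4171e-5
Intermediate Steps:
a(v, l) = 7 + l + l*(-4 + l + v) (a(v, l) = 7 + (l + ((v + l) - 4)*l) = 7 + (l + ((l + v) - 4)*l) = 7 + (l + (-4 + l + v)*l) = 7 + (l + l*(-4 + l + v)) = 7 + l + l*(-4 + l + v))
b(O, D) = 7*D (b(O, D) = D*(7 + (-3)**2 - 3*(-3) - 3*6) = D*(7 + 9 + 9 - 18) = D*7 = 7*D)
1/((b(-5, 1/(-1))*37)*(20 + 21)) = 1/(((7*(1/(-1)))*37)*(20 + 21)) = 1/(((7*(1*(-1)))*37)*41) = 1/(((7*(-1))*37)*41) = 1/(-7*37*41) = 1/(-259*41) = 1/(-10619) = -1/10619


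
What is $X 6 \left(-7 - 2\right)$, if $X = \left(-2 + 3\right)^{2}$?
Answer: $-54$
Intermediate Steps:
$X = 1$ ($X = 1^{2} = 1$)
$X 6 \left(-7 - 2\right) = 1 \cdot 6 \left(-7 - 2\right) = 1 \cdot 6 \left(-9\right) = 1 \left(-54\right) = -54$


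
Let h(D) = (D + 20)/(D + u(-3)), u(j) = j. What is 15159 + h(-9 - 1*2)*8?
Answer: 106077/7 ≈ 15154.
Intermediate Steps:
h(D) = (20 + D)/(-3 + D) (h(D) = (D + 20)/(D - 3) = (20 + D)/(-3 + D))
15159 + h(-9 - 1*2)*8 = 15159 + ((20 + (-9 - 1*2))/(-3 + (-9 - 1*2)))*8 = 15159 + ((20 + (-9 - 2))/(-3 + (-9 - 2)))*8 = 15159 + ((20 - 11)/(-3 - 11))*8 = 15159 + (9/(-14))*8 = 15159 - 1/14*9*8 = 15159 - 9/14*8 = 15159 - 36/7 = 106077/7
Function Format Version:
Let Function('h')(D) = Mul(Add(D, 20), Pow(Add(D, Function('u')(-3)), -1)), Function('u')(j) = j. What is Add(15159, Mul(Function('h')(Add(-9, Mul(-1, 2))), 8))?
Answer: Rational(106077, 7) ≈ 15154.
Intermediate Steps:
Function('h')(D) = Mul(Pow(Add(-3, D), -1), Add(20, D)) (Function('h')(D) = Mul(Add(D, 20), Pow(Add(D, -3), -1)) = Mul(Add(20, D), Pow(Add(-3, D), -1)) = Mul(Pow(Add(-3, D), -1), Add(20, D)))
Add(15159, Mul(Function('h')(Add(-9, Mul(-1, 2))), 8)) = Add(15159, Mul(Mul(Pow(Add(-3, Add(-9, Mul(-1, 2))), -1), Add(20, Add(-9, Mul(-1, 2)))), 8)) = Add(15159, Mul(Mul(Pow(Add(-3, Add(-9, -2)), -1), Add(20, Add(-9, -2))), 8)) = Add(15159, Mul(Mul(Pow(Add(-3, -11), -1), Add(20, -11)), 8)) = Add(15159, Mul(Mul(Pow(-14, -1), 9), 8)) = Add(15159, Mul(Mul(Rational(-1, 14), 9), 8)) = Add(15159, Mul(Rational(-9, 14), 8)) = Add(15159, Rational(-36, 7)) = Rational(106077, 7)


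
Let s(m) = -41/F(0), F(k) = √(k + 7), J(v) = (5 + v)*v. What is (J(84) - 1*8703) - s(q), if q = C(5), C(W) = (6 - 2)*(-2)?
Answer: -1227 + 41*√7/7 ≈ -1211.5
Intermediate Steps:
J(v) = v*(5 + v)
C(W) = -8 (C(W) = 4*(-2) = -8)
q = -8
F(k) = √(7 + k)
s(m) = -41*√7/7 (s(m) = -41/√(7 + 0) = -41*√7/7)
(J(84) - 1*8703) - s(q) = (84*(5 + 84) - 1*8703) - (-41)*√7/7 = (84*89 - 8703) + 41*√7/7 = (7476 - 8703) + 41*√7/7 = -1227 + 41*√7/7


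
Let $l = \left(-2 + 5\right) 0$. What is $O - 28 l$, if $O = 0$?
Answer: $0$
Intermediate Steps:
$l = 0$ ($l = 3 \cdot 0 = 0$)
$O - 28 l = 0 - 0 = 0 + 0 = 0$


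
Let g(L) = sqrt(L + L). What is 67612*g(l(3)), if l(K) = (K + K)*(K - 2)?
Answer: 135224*sqrt(3) ≈ 2.3421e+5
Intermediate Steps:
l(K) = 2*K*(-2 + K) (l(K) = (2*K)*(-2 + K) = 2*K*(-2 + K))
g(L) = sqrt(2)*sqrt(L) (g(L) = sqrt(2*L) = sqrt(2)*sqrt(L))
67612*g(l(3)) = 67612*(sqrt(2)*sqrt(2*3*(-2 + 3))) = 67612*(sqrt(2)*sqrt(2*3*1)) = 67612*(sqrt(2)*sqrt(6)) = 67612*(2*sqrt(3)) = 135224*sqrt(3)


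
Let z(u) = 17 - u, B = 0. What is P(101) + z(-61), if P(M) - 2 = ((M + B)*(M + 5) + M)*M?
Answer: 1091587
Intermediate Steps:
P(M) = 2 + M*(M + M*(5 + M)) (P(M) = 2 + ((M + 0)*(M + 5) + M)*M = 2 + (M*(5 + M) + M)*M = 2 + (M + M*(5 + M))*M = 2 + M*(M + M*(5 + M)))
P(101) + z(-61) = (2 + 101³ + 6*101²) + (17 - 1*(-61)) = (2 + 1030301 + 6*10201) + (17 + 61) = (2 + 1030301 + 61206) + 78 = 1091509 + 78 = 1091587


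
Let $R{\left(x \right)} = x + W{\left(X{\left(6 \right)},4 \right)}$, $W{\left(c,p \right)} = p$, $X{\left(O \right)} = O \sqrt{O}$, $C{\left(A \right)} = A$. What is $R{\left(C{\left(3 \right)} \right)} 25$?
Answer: $175$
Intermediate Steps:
$X{\left(O \right)} = O^{\frac{3}{2}}$
$R{\left(x \right)} = 4 + x$ ($R{\left(x \right)} = x + 4 = 4 + x$)
$R{\left(C{\left(3 \right)} \right)} 25 = \left(4 + 3\right) 25 = 7 \cdot 25 = 175$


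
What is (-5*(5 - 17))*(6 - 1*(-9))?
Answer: 900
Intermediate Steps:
(-5*(5 - 17))*(6 - 1*(-9)) = (-5*(-12))*(6 + 9) = 60*15 = 900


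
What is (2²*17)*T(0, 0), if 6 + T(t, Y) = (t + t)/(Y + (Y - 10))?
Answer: -408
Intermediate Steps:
T(t, Y) = -6 + 2*t/(-10 + 2*Y) (T(t, Y) = -6 + (t + t)/(Y + (Y - 10)) = -6 + (2*t)/(Y + (-10 + Y)) = -6 + (2*t)/(-10 + 2*Y) = -6 + 2*t/(-10 + 2*Y))
(2²*17)*T(0, 0) = (2²*17)*((30 + 0 - 6*0)/(-5 + 0)) = (4*17)*((30 + 0 + 0)/(-5)) = 68*(-⅕*30) = 68*(-6) = -408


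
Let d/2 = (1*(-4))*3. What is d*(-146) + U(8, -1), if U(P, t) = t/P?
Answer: 28031/8 ≈ 3503.9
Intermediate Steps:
d = -24 (d = 2*((1*(-4))*3) = 2*(-4*3) = 2*(-12) = -24)
d*(-146) + U(8, -1) = -24*(-146) - 1/8 = 3504 - 1*⅛ = 3504 - ⅛ = 28031/8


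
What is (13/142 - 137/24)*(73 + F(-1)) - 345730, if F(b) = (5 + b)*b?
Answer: -196594773/568 ≈ -3.4612e+5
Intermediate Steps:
F(b) = b*(5 + b)
(13/142 - 137/24)*(73 + F(-1)) - 345730 = (13/142 - 137/24)*(73 - (5 - 1)) - 345730 = (13*(1/142) - 137*1/24)*(73 - 1*4) - 345730 = (13/142 - 137/24)*(73 - 4) - 345730 = -9571/1704*69 - 345730 = -220133/568 - 345730 = -196594773/568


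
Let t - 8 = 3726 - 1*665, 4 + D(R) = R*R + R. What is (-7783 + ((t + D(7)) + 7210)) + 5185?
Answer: 7733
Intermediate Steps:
D(R) = -4 + R + R² (D(R) = -4 + (R*R + R) = -4 + (R² + R) = -4 + (R + R²) = -4 + R + R²)
t = 3069 (t = 8 + (3726 - 1*665) = 8 + (3726 - 665) = 8 + 3061 = 3069)
(-7783 + ((t + D(7)) + 7210)) + 5185 = (-7783 + ((3069 + (-4 + 7 + 7²)) + 7210)) + 5185 = (-7783 + ((3069 + (-4 + 7 + 49)) + 7210)) + 5185 = (-7783 + ((3069 + 52) + 7210)) + 5185 = (-7783 + (3121 + 7210)) + 5185 = (-7783 + 10331) + 5185 = 2548 + 5185 = 7733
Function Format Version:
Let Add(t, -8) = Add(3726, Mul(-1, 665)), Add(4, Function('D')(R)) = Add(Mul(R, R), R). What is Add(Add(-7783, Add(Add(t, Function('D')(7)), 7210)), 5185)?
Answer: 7733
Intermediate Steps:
Function('D')(R) = Add(-4, R, Pow(R, 2)) (Function('D')(R) = Add(-4, Add(Mul(R, R), R)) = Add(-4, Add(Pow(R, 2), R)) = Add(-4, Add(R, Pow(R, 2))) = Add(-4, R, Pow(R, 2)))
t = 3069 (t = Add(8, Add(3726, Mul(-1, 665))) = Add(8, Add(3726, -665)) = Add(8, 3061) = 3069)
Add(Add(-7783, Add(Add(t, Function('D')(7)), 7210)), 5185) = Add(Add(-7783, Add(Add(3069, Add(-4, 7, Pow(7, 2))), 7210)), 5185) = Add(Add(-7783, Add(Add(3069, Add(-4, 7, 49)), 7210)), 5185) = Add(Add(-7783, Add(Add(3069, 52), 7210)), 5185) = Add(Add(-7783, Add(3121, 7210)), 5185) = Add(Add(-7783, 10331), 5185) = Add(2548, 5185) = 7733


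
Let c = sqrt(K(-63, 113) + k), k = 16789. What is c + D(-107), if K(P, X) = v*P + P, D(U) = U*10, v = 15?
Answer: -1070 + sqrt(15781) ≈ -944.38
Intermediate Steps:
D(U) = 10*U
K(P, X) = 16*P (K(P, X) = 15*P + P = 16*P)
c = sqrt(15781) (c = sqrt(16*(-63) + 16789) = sqrt(-1008 + 16789) = sqrt(15781) ≈ 125.62)
c + D(-107) = sqrt(15781) + 10*(-107) = sqrt(15781) - 1070 = -1070 + sqrt(15781)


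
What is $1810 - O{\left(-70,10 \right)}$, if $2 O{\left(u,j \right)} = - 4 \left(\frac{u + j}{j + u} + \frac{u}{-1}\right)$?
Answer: $1952$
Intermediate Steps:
$O{\left(u,j \right)} = -2 + 2 u$ ($O{\left(u,j \right)} = \frac{\left(-4\right) \left(\frac{u + j}{j + u} + \frac{u}{-1}\right)}{2} = \frac{\left(-4\right) \left(\frac{j + u}{j + u} + u \left(-1\right)\right)}{2} = \frac{\left(-4\right) \left(1 - u\right)}{2} = \frac{-4 + 4 u}{2} = -2 + 2 u$)
$1810 - O{\left(-70,10 \right)} = 1810 - \left(-2 + 2 \left(-70\right)\right) = 1810 - \left(-2 - 140\right) = 1810 - -142 = 1810 + 142 = 1952$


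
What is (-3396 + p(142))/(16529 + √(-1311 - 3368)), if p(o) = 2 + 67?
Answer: -18330661/91070840 + 1109*I*√4679/91070840 ≈ -0.20128 + 0.00083297*I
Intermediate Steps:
p(o) = 69
(-3396 + p(142))/(16529 + √(-1311 - 3368)) = (-3396 + 69)/(16529 + √(-1311 - 3368)) = -3327/(16529 + √(-4679)) = -3327/(16529 + I*√4679)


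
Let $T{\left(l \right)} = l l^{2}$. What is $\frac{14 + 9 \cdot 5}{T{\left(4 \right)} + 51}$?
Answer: $\frac{59}{115} \approx 0.51304$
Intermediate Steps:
$T{\left(l \right)} = l^{3}$
$\frac{14 + 9 \cdot 5}{T{\left(4 \right)} + 51} = \frac{14 + 9 \cdot 5}{4^{3} + 51} = \frac{14 + 45}{64 + 51} = \frac{59}{115}$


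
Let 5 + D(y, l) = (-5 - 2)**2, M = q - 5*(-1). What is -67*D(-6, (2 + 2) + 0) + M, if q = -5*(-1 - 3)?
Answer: -2923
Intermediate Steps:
q = 20 (q = -5*(-4) = 20)
M = 25 (M = 20 - 5*(-1) = 20 + 5 = 25)
D(y, l) = 44 (D(y, l) = -5 + (-5 - 2)**2 = -5 + (-7)**2 = -5 + 49 = 44)
-67*D(-6, (2 + 2) + 0) + M = -67*44 + 25 = -2948 + 25 = -2923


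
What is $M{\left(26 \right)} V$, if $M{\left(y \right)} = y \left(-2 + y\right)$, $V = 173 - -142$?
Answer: $196560$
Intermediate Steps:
$V = 315$ ($V = 173 + 142 = 315$)
$M{\left(26 \right)} V = 26 \left(-2 + 26\right) 315 = 26 \cdot 24 \cdot 315 = 624 \cdot 315 = 196560$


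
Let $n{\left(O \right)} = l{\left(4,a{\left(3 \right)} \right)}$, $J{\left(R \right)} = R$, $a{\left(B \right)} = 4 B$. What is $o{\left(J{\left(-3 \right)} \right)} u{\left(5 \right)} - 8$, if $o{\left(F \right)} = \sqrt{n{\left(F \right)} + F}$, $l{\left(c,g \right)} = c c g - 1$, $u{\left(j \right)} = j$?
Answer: $-8 + 10 \sqrt{47} \approx 60.557$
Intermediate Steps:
$l{\left(c,g \right)} = -1 + g c^{2}$ ($l{\left(c,g \right)} = c^{2} g - 1 = g c^{2} - 1 = -1 + g c^{2}$)
$n{\left(O \right)} = 191$ ($n{\left(O \right)} = -1 + 4 \cdot 3 \cdot 4^{2} = -1 + 12 \cdot 16 = -1 + 192 = 191$)
$o{\left(F \right)} = \sqrt{191 + F}$
$o{\left(J{\left(-3 \right)} \right)} u{\left(5 \right)} - 8 = \sqrt{191 - 3} \cdot 5 - 8 = \sqrt{188} \cdot 5 - 8 = 2 \sqrt{47} \cdot 5 - 8 = 10 \sqrt{47} - 8 = -8 + 10 \sqrt{47}$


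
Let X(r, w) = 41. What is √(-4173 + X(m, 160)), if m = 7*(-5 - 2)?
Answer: 2*I*√1033 ≈ 64.281*I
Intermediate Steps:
m = -49 (m = 7*(-7) = -49)
√(-4173 + X(m, 160)) = √(-4173 + 41) = √(-4132) = 2*I*√1033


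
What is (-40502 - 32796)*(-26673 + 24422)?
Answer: 164993798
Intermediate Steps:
(-40502 - 32796)*(-26673 + 24422) = -73298*(-2251) = 164993798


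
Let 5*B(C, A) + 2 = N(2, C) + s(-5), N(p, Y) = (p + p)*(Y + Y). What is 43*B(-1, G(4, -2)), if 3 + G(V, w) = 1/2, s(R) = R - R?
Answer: -86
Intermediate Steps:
s(R) = 0
G(V, w) = -5/2 (G(V, w) = -3 + 1/2 = -3 + ½ = -5/2)
N(p, Y) = 4*Y*p (N(p, Y) = (2*p)*(2*Y) = 4*Y*p)
B(C, A) = -⅖ + 8*C/5 (B(C, A) = -⅖ + (4*C*2 + 0)/5 = -⅖ + (8*C + 0)/5 = -⅖ + (8*C)/5 = -⅖ + 8*C/5)
43*B(-1, G(4, -2)) = 43*(-⅖ + (8/5)*(-1)) = 43*(-⅖ - 8/5) = 43*(-2) = -86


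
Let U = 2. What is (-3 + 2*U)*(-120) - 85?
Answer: -205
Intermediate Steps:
(-3 + 2*U)*(-120) - 85 = (-3 + 2*2)*(-120) - 85 = (-3 + 4)*(-120) - 85 = 1*(-120) - 85 = -120 - 85 = -205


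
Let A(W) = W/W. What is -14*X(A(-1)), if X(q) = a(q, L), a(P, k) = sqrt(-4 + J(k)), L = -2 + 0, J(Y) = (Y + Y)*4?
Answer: -28*I*sqrt(5) ≈ -62.61*I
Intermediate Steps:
A(W) = 1
J(Y) = 8*Y (J(Y) = (2*Y)*4 = 8*Y)
L = -2
a(P, k) = sqrt(-4 + 8*k)
X(q) = 2*I*sqrt(5) (X(q) = 2*sqrt(-1 + 2*(-2)) = 2*sqrt(-1 - 4) = 2*sqrt(-5) = 2*(I*sqrt(5)) = 2*I*sqrt(5))
-14*X(A(-1)) = -28*I*sqrt(5)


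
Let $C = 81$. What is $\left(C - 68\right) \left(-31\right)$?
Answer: $-403$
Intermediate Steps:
$\left(C - 68\right) \left(-31\right) = \left(81 - 68\right) \left(-31\right) = 13 \left(-31\right) = -403$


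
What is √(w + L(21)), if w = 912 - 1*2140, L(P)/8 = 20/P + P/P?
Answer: 2*I*√133665/21 ≈ 34.819*I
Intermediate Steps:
L(P) = 8 + 160/P (L(P) = 8*(20/P + P/P) = 8*(20/P + 1) = 8*(1 + 20/P) = 8 + 160/P)
w = -1228 (w = 912 - 2140 = -1228)
√(w + L(21)) = √(-1228 + (8 + 160/21)) = √(-1228 + 328/21) = √(-25460/21) = 2*I*√133665/21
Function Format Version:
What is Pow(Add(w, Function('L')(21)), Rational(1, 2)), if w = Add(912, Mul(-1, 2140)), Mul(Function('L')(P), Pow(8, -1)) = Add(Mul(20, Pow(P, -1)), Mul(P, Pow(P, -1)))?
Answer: Mul(Rational(2, 21), I, Pow(133665, Rational(1, 2))) ≈ Mul(34.819, I)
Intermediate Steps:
Function('L')(P) = Add(8, Mul(160, Pow(P, -1))) (Function('L')(P) = Mul(8, Add(Mul(20, Pow(P, -1)), Mul(P, Pow(P, -1)))) = Mul(8, Add(Mul(20, Pow(P, -1)), 1)) = Mul(8, Add(1, Mul(20, Pow(P, -1)))) = Add(8, Mul(160, Pow(P, -1))))
w = -1228 (w = Add(912, -2140) = -1228)
Pow(Add(w, Function('L')(21)), Rational(1, 2)) = Pow(Add(-1228, Add(8, Mul(160, Pow(21, -1)))), Rational(1, 2)) = Pow(Add(-1228, Add(8, Mul(160, Rational(1, 21)))), Rational(1, 2)) = Pow(Add(-1228, Add(8, Rational(160, 21))), Rational(1, 2)) = Pow(Add(-1228, Rational(328, 21)), Rational(1, 2)) = Pow(Rational(-25460, 21), Rational(1, 2)) = Mul(Rational(2, 21), I, Pow(133665, Rational(1, 2)))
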